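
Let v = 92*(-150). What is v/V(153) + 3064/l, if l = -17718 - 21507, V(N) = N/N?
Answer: -541308064/39225 ≈ -13800.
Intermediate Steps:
V(N) = 1
v = -13800
l = -39225
v/V(153) + 3064/l = -13800/1 + 3064/(-39225) = -13800*1 + 3064*(-1/39225) = -13800 - 3064/39225 = -541308064/39225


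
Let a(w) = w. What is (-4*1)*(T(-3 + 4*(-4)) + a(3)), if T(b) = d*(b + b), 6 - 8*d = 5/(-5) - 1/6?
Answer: 745/6 ≈ 124.17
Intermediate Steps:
d = 43/48 (d = ¾ - (5/(-5) - 1/6)/8 = ¾ - (5*(-⅕) - 1*⅙)/8 = ¾ - (-1 - ⅙)/8 = ¾ - ⅛*(-7/6) = ¾ + 7/48 = 43/48 ≈ 0.89583)
T(b) = 43*b/24 (T(b) = 43*(b + b)/48 = 43*(2*b)/48 = 43*b/24)
(-4*1)*(T(-3 + 4*(-4)) + a(3)) = (-4*1)*(43*(-3 + 4*(-4))/24 + 3) = -4*(43*(-3 - 16)/24 + 3) = -4*((43/24)*(-19) + 3) = -4*(-817/24 + 3) = -4*(-745/24) = 745/6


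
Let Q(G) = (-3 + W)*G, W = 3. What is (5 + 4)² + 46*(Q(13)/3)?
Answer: 81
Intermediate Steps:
Q(G) = 0 (Q(G) = (-3 + 3)*G = 0*G = 0)
(5 + 4)² + 46*(Q(13)/3) = (5 + 4)² + 46*(0/3) = 9² + 46*(0*(⅓)) = 81 + 46*0 = 81 + 0 = 81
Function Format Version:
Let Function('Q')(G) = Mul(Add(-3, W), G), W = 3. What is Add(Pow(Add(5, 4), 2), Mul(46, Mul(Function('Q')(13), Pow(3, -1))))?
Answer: 81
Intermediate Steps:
Function('Q')(G) = 0 (Function('Q')(G) = Mul(Add(-3, 3), G) = Mul(0, G) = 0)
Add(Pow(Add(5, 4), 2), Mul(46, Mul(Function('Q')(13), Pow(3, -1)))) = Add(Pow(Add(5, 4), 2), Mul(46, Mul(0, Pow(3, -1)))) = Add(Pow(9, 2), Mul(46, Mul(0, Rational(1, 3)))) = Add(81, Mul(46, 0)) = Add(81, 0) = 81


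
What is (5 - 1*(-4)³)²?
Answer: 4761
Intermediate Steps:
(5 - 1*(-4)³)² = (5 - 1*(-64))² = (5 + 64)² = 69² = 4761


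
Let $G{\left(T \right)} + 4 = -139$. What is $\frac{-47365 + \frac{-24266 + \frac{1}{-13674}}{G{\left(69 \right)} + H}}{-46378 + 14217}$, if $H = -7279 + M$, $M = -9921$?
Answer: $\frac{11232191827145}{7626922681302} \approx 1.4727$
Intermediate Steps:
$H = -17200$ ($H = -7279 - 9921 = -17200$)
$G{\left(T \right)} = -143$ ($G{\left(T \right)} = -4 - 139 = -143$)
$\frac{-47365 + \frac{-24266 + \frac{1}{-13674}}{G{\left(69 \right)} + H}}{-46378 + 14217} = \frac{-47365 + \frac{-24266 + \frac{1}{-13674}}{-143 - 17200}}{-46378 + 14217} = \frac{-47365 + \frac{-24266 - \frac{1}{13674}}{-17343}}{-32161} = \left(-47365 - - \frac{331813285}{237148182}\right) \left(- \frac{1}{32161}\right) = \left(-47365 + \frac{331813285}{237148182}\right) \left(- \frac{1}{32161}\right) = \left(- \frac{11232191827145}{237148182}\right) \left(- \frac{1}{32161}\right) = \frac{11232191827145}{7626922681302}$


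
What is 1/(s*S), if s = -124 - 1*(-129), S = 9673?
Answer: 1/48365 ≈ 2.0676e-5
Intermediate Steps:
s = 5 (s = -124 + 129 = 5)
1/(s*S) = 1/(5*9673) = 1/48365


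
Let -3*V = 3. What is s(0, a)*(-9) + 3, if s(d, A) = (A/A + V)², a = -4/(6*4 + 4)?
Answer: 3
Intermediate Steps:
V = -1 (V = -⅓*3 = -1)
a = -⅐ (a = -4/(24 + 4) = -4/28 = -4*1/28 = -⅐ ≈ -0.14286)
s(d, A) = 0 (s(d, A) = (A/A - 1)² = (1 - 1)² = 0² = 0)
s(0, a)*(-9) + 3 = 0*(-9) + 3 = 0 + 3 = 3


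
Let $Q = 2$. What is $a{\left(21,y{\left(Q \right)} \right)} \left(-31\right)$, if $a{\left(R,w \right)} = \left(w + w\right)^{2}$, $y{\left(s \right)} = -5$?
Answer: $-3100$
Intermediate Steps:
$a{\left(R,w \right)} = 4 w^{2}$ ($a{\left(R,w \right)} = \left(2 w\right)^{2} = 4 w^{2}$)
$a{\left(21,y{\left(Q \right)} \right)} \left(-31\right) = 4 \left(-5\right)^{2} \left(-31\right) = 4 \cdot 25 \left(-31\right) = 100 \left(-31\right) = -3100$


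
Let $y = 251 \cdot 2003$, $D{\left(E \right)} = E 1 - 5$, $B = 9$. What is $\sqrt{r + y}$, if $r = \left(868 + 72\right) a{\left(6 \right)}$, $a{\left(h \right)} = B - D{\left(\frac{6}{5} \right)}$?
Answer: $\sqrt{514785} \approx 717.49$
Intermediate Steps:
$D{\left(E \right)} = -5 + E$ ($D{\left(E \right)} = E - 5 = -5 + E$)
$y = 502753$
$a{\left(h \right)} = \frac{64}{5}$ ($a{\left(h \right)} = 9 - \left(-5 + \frac{6}{5}\right) = 9 - - \frac{19}{5} = 9 + \frac{19}{5} = \frac{64}{5}$)
$r = 12032$ ($r = \left(868 + 72\right) \frac{64}{5} = 940 \cdot \frac{64}{5} = 12032$)
$\sqrt{r + y} = \sqrt{12032 + 502753} = \sqrt{514785}$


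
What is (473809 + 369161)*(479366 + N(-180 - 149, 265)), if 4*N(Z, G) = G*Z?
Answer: 771435144315/2 ≈ 3.8572e+11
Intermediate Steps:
N(Z, G) = G*Z/4 (N(Z, G) = (G*Z)/4 = G*Z/4)
(473809 + 369161)*(479366 + N(-180 - 149, 265)) = (473809 + 369161)*(479366 + (1/4)*265*(-180 - 149)) = 842970*(479366 + (1/4)*265*(-329)) = 842970*(479366 - 87185/4) = 842970*(1830279/4) = 771435144315/2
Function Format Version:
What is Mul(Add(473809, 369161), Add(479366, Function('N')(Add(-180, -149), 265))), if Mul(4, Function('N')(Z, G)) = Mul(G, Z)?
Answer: Rational(771435144315, 2) ≈ 3.8572e+11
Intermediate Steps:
Function('N')(Z, G) = Mul(Rational(1, 4), G, Z) (Function('N')(Z, G) = Mul(Rational(1, 4), Mul(G, Z)) = Mul(Rational(1, 4), G, Z))
Mul(Add(473809, 369161), Add(479366, Function('N')(Add(-180, -149), 265))) = Mul(Add(473809, 369161), Add(479366, Mul(Rational(1, 4), 265, Add(-180, -149)))) = Mul(842970, Add(479366, Mul(Rational(1, 4), 265, -329))) = Mul(842970, Add(479366, Rational(-87185, 4))) = Mul(842970, Rational(1830279, 4)) = Rational(771435144315, 2)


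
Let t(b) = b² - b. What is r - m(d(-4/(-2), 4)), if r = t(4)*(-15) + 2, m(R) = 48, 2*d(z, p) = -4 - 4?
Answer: -226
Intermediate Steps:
d(z, p) = -4 (d(z, p) = (-4 - 4)/2 = (½)*(-8) = -4)
r = -178 (r = (4*(-1 + 4))*(-15) + 2 = (4*3)*(-15) + 2 = 12*(-15) + 2 = -180 + 2 = -178)
r - m(d(-4/(-2), 4)) = -178 - 1*48 = -178 - 48 = -226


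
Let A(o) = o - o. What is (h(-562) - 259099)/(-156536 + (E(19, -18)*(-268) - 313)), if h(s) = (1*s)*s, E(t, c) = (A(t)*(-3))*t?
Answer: -195/539 ≈ -0.36178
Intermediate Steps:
A(o) = 0
E(t, c) = 0 (E(t, c) = (0*(-3))*t = 0*t = 0)
h(s) = s² (h(s) = s*s = s²)
(h(-562) - 259099)/(-156536 + (E(19, -18)*(-268) - 313)) = ((-562)² - 259099)/(-156536 + (0*(-268) - 313)) = (315844 - 259099)/(-156536 + (0 - 313)) = 56745/(-156536 - 313) = 56745/(-156849) = 56745*(-1/156849) = -195/539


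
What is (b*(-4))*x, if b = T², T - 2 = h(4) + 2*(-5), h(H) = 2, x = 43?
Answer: -6192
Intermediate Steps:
T = -6 (T = 2 + (2 + 2*(-5)) = 2 + (2 - 10) = 2 - 8 = -6)
b = 36 (b = (-6)² = 36)
(b*(-4))*x = (36*(-4))*43 = -144*43 = -6192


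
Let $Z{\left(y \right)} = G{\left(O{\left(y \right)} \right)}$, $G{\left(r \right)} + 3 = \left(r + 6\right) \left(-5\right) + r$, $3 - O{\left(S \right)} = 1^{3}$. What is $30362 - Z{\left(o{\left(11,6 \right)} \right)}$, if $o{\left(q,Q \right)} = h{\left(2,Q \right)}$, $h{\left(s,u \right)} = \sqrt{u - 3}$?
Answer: $30403$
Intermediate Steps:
$h{\left(s,u \right)} = \sqrt{-3 + u}$
$o{\left(q,Q \right)} = \sqrt{-3 + Q}$
$O{\left(S \right)} = 2$ ($O{\left(S \right)} = 3 - 1^{3} = 3 - 1 = 2$)
$G{\left(r \right)} = -33 - 4 r$ ($G{\left(r \right)} = -3 + \left(\left(r + 6\right) \left(-5\right) + r\right) = -3 + \left(\left(6 + r\right) \left(-5\right) + r\right) = -3 - \left(30 + 4 r\right) = -33 - 4 r$)
$Z{\left(y \right)} = -41$ ($Z{\left(y \right)} = -33 - 8 = -41$)
$30362 - Z{\left(o{\left(11,6 \right)} \right)} = 30362 - -41 = 30362 + 41 = 30403$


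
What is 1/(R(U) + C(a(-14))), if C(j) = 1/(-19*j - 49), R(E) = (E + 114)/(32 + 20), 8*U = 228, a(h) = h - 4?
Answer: 30472/83609 ≈ 0.36446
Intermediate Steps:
a(h) = -4 + h
U = 57/2 (U = (⅛)*228 = 57/2 ≈ 28.500)
R(E) = 57/26 + E/52 (R(E) = (114 + E)/52 = (114 + E)*(1/52) = 57/26 + E/52)
C(j) = 1/(-49 - 19*j)
1/(R(U) + C(a(-14))) = 1/((57/26 + (1/52)*(57/2)) - 1/(49 + 19*(-4 - 14))) = 1/((57/26 + 57/104) - 1/(49 + 19*(-18))) = 1/(285/104 - 1/(49 - 342)) = 1/(285/104 - 1/(-293)) = 1/(285/104 - 1*(-1/293)) = 1/(285/104 + 1/293) = 1/(83609/30472) = 30472/83609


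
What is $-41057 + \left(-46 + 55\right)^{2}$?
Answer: $-40976$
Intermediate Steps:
$-41057 + \left(-46 + 55\right)^{2} = -41057 + 9^{2} = -41057 + 81 = -40976$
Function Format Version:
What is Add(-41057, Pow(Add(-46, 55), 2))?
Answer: -40976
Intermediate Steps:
Add(-41057, Pow(Add(-46, 55), 2)) = Add(-41057, Pow(9, 2)) = Add(-41057, 81) = -40976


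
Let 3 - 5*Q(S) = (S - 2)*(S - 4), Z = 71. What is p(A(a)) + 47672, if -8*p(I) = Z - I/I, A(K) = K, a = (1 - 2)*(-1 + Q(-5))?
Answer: 190653/4 ≈ 47663.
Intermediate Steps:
Q(S) = ⅗ - (-4 + S)*(-2 + S)/5 (Q(S) = ⅗ - (S - 2)*(S - 4)/5 = ⅗ - (-2 + S)*(-4 + S)/5 = ⅗ - (-4 + S)*(-2 + S)/5)
a = 13 (a = (1 - 2)*(-1 + (-1 - ⅕*(-5)² + (6/5)*(-5))) = -(-1 + (-1 - ⅕*25 - 6)) = -(-1 + (-1 - 5 - 6)) = -(-1 - 12) = -1*(-13) = 13)
p(I) = -35/4 (p(I) = -(71 - I/I)/8 = -(71 - 1*1)/8 = -(71 - 1)/8 = -⅛*70 = -35/4)
p(A(a)) + 47672 = -35/4 + 47672 = 190653/4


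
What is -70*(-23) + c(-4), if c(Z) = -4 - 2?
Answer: 1604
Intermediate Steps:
c(Z) = -6
-70*(-23) + c(-4) = -70*(-23) - 6 = 1610 - 6 = 1604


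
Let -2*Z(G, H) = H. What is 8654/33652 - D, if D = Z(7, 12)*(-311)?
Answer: -31392989/16826 ≈ -1865.7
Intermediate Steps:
Z(G, H) = -H/2
D = 1866 (D = -½*12*(-311) = -6*(-311) = 1866)
8654/33652 - D = 8654/33652 - 1*1866 = 8654*(1/33652) - 1866 = 4327/16826 - 1866 = -31392989/16826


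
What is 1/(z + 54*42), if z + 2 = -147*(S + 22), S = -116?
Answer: 1/16084 ≈ 6.2174e-5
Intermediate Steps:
z = 13816 (z = -2 - 147*(-116 + 22) = -2 - 147*(-94) = -2 + 13818 = 13816)
1/(z + 54*42) = 1/(13816 + 54*42) = 1/(13816 + 2268) = 1/16084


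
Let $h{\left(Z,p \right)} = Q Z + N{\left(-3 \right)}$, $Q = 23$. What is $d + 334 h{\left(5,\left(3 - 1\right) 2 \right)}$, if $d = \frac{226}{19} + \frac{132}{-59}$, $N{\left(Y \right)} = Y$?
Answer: $\frac{41945194}{1121} \approx 37418.0$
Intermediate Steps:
$d = \frac{10826}{1121}$ ($d = 226 \cdot \frac{1}{19} + 132 \left(- \frac{1}{59}\right) = \frac{226}{19} - \frac{132}{59} = \frac{10826}{1121} \approx 9.6574$)
$h{\left(Z,p \right)} = -3 + 23 Z$ ($h{\left(Z,p \right)} = 23 Z - 3 = -3 + 23 Z$)
$d + 334 h{\left(5,\left(3 - 1\right) 2 \right)} = \frac{10826}{1121} + 334 \left(-3 + 23 \cdot 5\right) = \frac{10826}{1121} + 334 \left(-3 + 115\right) = \frac{10826}{1121} + 334 \cdot 112 = \frac{10826}{1121} + 37408 = \frac{41945194}{1121}$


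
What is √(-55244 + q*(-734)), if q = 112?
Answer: 2*I*√34363 ≈ 370.75*I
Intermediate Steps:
√(-55244 + q*(-734)) = √(-55244 + 112*(-734)) = √(-55244 - 82208) = √(-137452) = 2*I*√34363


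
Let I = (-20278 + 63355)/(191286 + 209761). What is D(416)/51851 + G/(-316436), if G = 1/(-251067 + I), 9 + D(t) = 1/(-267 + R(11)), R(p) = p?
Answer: -2295046691141347229/13216538611580160980736 ≈ -0.00017365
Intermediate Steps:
I = 43077/401047 ≈ 0.10741
D(t) = -2305/256 (D(t) = -9 + 1/(-267 + 11) = -9 + 1/(-256) = -9 - 1/256 = -2305/256)
G = -401047/100689624072 (G = 1/(-251067 + 43077/401047) = 1/(-100689624072/401047) = -401047/100689624072 ≈ -3.9830e-6)
D(416)/51851 + G/(-316436) = -2305/256/51851 - 401047/100689624072/(-316436) = -2305/256*1/51851 - 401047/100689624072*(-1/316436) = -2305/13273856 + 401047/31861821882847392 = -2295046691141347229/13216538611580160980736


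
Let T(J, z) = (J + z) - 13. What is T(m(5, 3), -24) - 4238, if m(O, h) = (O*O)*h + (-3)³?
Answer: -4227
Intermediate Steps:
m(O, h) = -27 + h*O² (m(O, h) = O²*h - 27 = h*O² - 27 = -27 + h*O²)
T(J, z) = -13 + J + z
T(m(5, 3), -24) - 4238 = (-13 + (-27 + 3*5²) - 24) - 4238 = (-13 + (-27 + 3*25) - 24) - 4238 = (-13 + (-27 + 75) - 24) - 4238 = (-13 + 48 - 24) - 4238 = 11 - 4238 = -4227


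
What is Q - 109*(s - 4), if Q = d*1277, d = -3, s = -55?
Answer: 2600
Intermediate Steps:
Q = -3831 (Q = -3*1277 = -3831)
Q - 109*(s - 4) = -3831 - 109*(-55 - 4) = -3831 - 109*(-59) = -3831 + 6431 = 2600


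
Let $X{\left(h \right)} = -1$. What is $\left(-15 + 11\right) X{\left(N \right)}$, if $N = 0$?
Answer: $4$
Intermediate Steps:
$\left(-15 + 11\right) X{\left(N \right)} = \left(-15 + 11\right) \left(-1\right) = \left(-4\right) \left(-1\right) = 4$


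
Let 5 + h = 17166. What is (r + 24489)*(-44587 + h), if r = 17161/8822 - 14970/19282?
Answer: -28563629569580217/42526451 ≈ -6.7167e+8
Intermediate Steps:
h = 17161 (h = -5 + 17166 = 17161)
r = 99416531/85052902 (r = 17161*(1/8822) - 14970*1/19282 = 17161/8822 - 7485/9641 = 99416531/85052902 ≈ 1.1689)
(r + 24489)*(-44587 + h) = (99416531/85052902 + 24489)*(-44587 + 17161) = (2082959933609/85052902)*(-27426) = -28563629569580217/42526451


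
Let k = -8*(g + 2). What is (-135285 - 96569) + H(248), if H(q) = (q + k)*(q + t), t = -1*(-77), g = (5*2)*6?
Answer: -312454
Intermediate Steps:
g = 60 (g = 10*6 = 60)
t = 77
k = -496 (k = -8*(60 + 2) = -8*62 = -496)
H(q) = (-496 + q)*(77 + q) (H(q) = (q - 496)*(q + 77) = (-496 + q)*(77 + q))
(-135285 - 96569) + H(248) = (-135285 - 96569) + (-38192 + 248² - 419*248) = -231854 + (-38192 + 61504 - 103912) = -231854 - 80600 = -312454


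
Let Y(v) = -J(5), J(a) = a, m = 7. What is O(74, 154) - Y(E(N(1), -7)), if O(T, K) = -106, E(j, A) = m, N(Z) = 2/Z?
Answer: -101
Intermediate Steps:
E(j, A) = 7
Y(v) = -5 (Y(v) = -1*5 = -5)
O(74, 154) - Y(E(N(1), -7)) = -106 - 1*(-5) = -106 + 5 = -101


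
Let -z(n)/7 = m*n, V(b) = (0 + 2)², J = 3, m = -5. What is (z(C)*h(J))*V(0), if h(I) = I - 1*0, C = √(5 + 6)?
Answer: 420*√11 ≈ 1393.0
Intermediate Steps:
C = √11 ≈ 3.3166
V(b) = 4 (V(b) = 2² = 4)
h(I) = I (h(I) = I + 0 = I)
z(n) = 35*n (z(n) = -(-35)*n = 35*n)
(z(C)*h(J))*V(0) = ((35*√11)*3)*4 = (105*√11)*4 = 420*√11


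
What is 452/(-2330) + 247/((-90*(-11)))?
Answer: 12803/230670 ≈ 0.055504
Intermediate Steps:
452/(-2330) + 247/((-90*(-11))) = 452*(-1/2330) + 247/990 = -226/1165 + 247*(1/990) = -226/1165 + 247/990 = 12803/230670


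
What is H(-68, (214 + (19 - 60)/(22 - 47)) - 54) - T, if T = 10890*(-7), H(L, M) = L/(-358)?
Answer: 13645204/179 ≈ 76230.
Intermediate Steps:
H(L, M) = -L/358 (H(L, M) = L*(-1/358) = -L/358)
T = -76230
H(-68, (214 + (19 - 60)/(22 - 47)) - 54) - T = -1/358*(-68) - 1*(-76230) = 34/179 + 76230 = 13645204/179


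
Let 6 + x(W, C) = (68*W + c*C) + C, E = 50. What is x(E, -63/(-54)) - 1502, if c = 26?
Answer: 3847/2 ≈ 1923.5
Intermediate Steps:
x(W, C) = -6 + 27*C + 68*W (x(W, C) = -6 + ((68*W + 26*C) + C) = -6 + ((26*C + 68*W) + C) = -6 + (27*C + 68*W) = -6 + 27*C + 68*W)
x(E, -63/(-54)) - 1502 = (-6 + 27*(-63/(-54)) + 68*50) - 1502 = (-6 + 27*(-63*(-1/54)) + 3400) - 1502 = (-6 + 27*(7/6) + 3400) - 1502 = (-6 + 63/2 + 3400) - 1502 = 6851/2 - 1502 = 3847/2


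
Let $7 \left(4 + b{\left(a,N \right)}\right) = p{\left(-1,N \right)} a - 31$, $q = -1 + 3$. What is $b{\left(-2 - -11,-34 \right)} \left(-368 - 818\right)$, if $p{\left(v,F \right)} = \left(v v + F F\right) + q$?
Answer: $- \frac{12301192}{7} \approx -1.7573 \cdot 10^{6}$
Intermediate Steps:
$q = 2$
$p{\left(v,F \right)} = 2 + F^{2} + v^{2}$ ($p{\left(v,F \right)} = \left(v v + F F\right) + 2 = \left(v^{2} + F^{2}\right) + 2 = \left(F^{2} + v^{2}\right) + 2 = 2 + F^{2} + v^{2}$)
$b{\left(a,N \right)} = - \frac{59}{7} + \frac{a \left(3 + N^{2}\right)}{7}$ ($b{\left(a,N \right)} = -4 + \frac{\left(2 + N^{2} + \left(-1\right)^{2}\right) a - 31}{7} = -4 + \frac{\left(2 + N^{2} + 1\right) a - 31}{7} = -4 + \frac{\left(3 + N^{2}\right) a - 31}{7} = -4 + \frac{a \left(3 + N^{2}\right) - 31}{7} = -4 + \frac{-31 + a \left(3 + N^{2}\right)}{7} = -4 + \left(- \frac{31}{7} + \frac{a \left(3 + N^{2}\right)}{7}\right) = - \frac{59}{7} + \frac{a \left(3 + N^{2}\right)}{7}$)
$b{\left(-2 - -11,-34 \right)} \left(-368 - 818\right) = \left(- \frac{59}{7} + \frac{\left(-2 - -11\right) \left(3 + \left(-34\right)^{2}\right)}{7}\right) \left(-368 - 818\right) = \left(- \frac{59}{7} + \frac{\left(-2 + 11\right) \left(3 + 1156\right)}{7}\right) \left(-1186\right) = \left(- \frac{59}{7} + \frac{1}{7} \cdot 9 \cdot 1159\right) \left(-1186\right) = \left(- \frac{59}{7} + \frac{10431}{7}\right) \left(-1186\right) = \frac{10372}{7} \left(-1186\right) = - \frac{12301192}{7}$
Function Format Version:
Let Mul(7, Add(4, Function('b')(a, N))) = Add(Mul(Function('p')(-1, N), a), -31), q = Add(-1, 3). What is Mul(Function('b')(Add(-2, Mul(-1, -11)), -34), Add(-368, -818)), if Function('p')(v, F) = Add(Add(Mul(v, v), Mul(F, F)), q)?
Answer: Rational(-12301192, 7) ≈ -1.7573e+6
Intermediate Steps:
q = 2
Function('p')(v, F) = Add(2, Pow(F, 2), Pow(v, 2)) (Function('p')(v, F) = Add(Add(Mul(v, v), Mul(F, F)), 2) = Add(Add(Pow(v, 2), Pow(F, 2)), 2) = Add(Add(Pow(F, 2), Pow(v, 2)), 2) = Add(2, Pow(F, 2), Pow(v, 2)))
Function('b')(a, N) = Add(Rational(-59, 7), Mul(Rational(1, 7), a, Add(3, Pow(N, 2)))) (Function('b')(a, N) = Add(-4, Mul(Rational(1, 7), Add(Mul(Add(2, Pow(N, 2), Pow(-1, 2)), a), -31))) = Add(-4, Mul(Rational(1, 7), Add(Mul(Add(2, Pow(N, 2), 1), a), -31))) = Add(-4, Mul(Rational(1, 7), Add(Mul(Add(3, Pow(N, 2)), a), -31))) = Add(-4, Mul(Rational(1, 7), Add(Mul(a, Add(3, Pow(N, 2))), -31))) = Add(-4, Mul(Rational(1, 7), Add(-31, Mul(a, Add(3, Pow(N, 2)))))) = Add(-4, Add(Rational(-31, 7), Mul(Rational(1, 7), a, Add(3, Pow(N, 2))))) = Add(Rational(-59, 7), Mul(Rational(1, 7), a, Add(3, Pow(N, 2)))))
Mul(Function('b')(Add(-2, Mul(-1, -11)), -34), Add(-368, -818)) = Mul(Add(Rational(-59, 7), Mul(Rational(1, 7), Add(-2, Mul(-1, -11)), Add(3, Pow(-34, 2)))), Add(-368, -818)) = Mul(Add(Rational(-59, 7), Mul(Rational(1, 7), Add(-2, 11), Add(3, 1156))), -1186) = Mul(Add(Rational(-59, 7), Mul(Rational(1, 7), 9, 1159)), -1186) = Mul(Add(Rational(-59, 7), Rational(10431, 7)), -1186) = Mul(Rational(10372, 7), -1186) = Rational(-12301192, 7)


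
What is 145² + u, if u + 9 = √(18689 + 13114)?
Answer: 21016 + √31803 ≈ 21194.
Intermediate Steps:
u = -9 + √31803 (u = -9 + √(18689 + 13114) = -9 + √31803 ≈ 169.33)
145² + u = 145² + (-9 + √31803) = 21025 + (-9 + √31803) = 21016 + √31803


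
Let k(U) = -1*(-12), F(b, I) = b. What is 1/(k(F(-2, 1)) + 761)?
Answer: 1/773 ≈ 0.0012937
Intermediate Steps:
k(U) = 12
1/(k(F(-2, 1)) + 761) = 1/(12 + 761) = 1/773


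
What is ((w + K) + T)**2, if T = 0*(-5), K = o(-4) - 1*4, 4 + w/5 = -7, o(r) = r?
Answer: 3969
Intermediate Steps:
w = -55 (w = -20 + 5*(-7) = -20 - 35 = -55)
K = -8 (K = -4 - 1*4 = -4 - 4 = -8)
T = 0
((w + K) + T)**2 = ((-55 - 8) + 0)**2 = (-63 + 0)**2 = (-63)**2 = 3969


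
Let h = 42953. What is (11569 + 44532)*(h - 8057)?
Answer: 1957700496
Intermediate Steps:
(11569 + 44532)*(h - 8057) = (11569 + 44532)*(42953 - 8057) = 56101*34896 = 1957700496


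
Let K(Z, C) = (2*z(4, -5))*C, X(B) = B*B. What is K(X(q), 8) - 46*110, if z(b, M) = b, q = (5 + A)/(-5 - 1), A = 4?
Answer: -4996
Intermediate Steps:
q = -3/2 (q = (5 + 4)/(-5 - 1) = 9/(-6) = 9*(-⅙) = -3/2 ≈ -1.5000)
X(B) = B²
K(Z, C) = 8*C (K(Z, C) = (2*4)*C = 8*C)
K(X(q), 8) - 46*110 = 8*8 - 46*110 = 64 - 5060 = -4996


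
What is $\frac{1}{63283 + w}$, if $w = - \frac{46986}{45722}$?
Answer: $\frac{22861}{1446689170} \approx 1.5802 \cdot 10^{-5}$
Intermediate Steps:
$w = - \frac{23493}{22861}$ ($w = \left(-46986\right) \frac{1}{45722} = - \frac{23493}{22861} \approx -1.0276$)
$\frac{1}{63283 + w} = \frac{1}{63283 - \frac{23493}{22861}} = \frac{1}{\frac{1446689170}{22861}} = \frac{22861}{1446689170}$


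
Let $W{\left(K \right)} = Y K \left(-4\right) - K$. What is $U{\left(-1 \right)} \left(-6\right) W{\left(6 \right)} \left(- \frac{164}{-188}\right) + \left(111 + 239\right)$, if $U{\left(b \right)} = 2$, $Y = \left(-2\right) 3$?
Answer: $- \frac{51446}{47} \approx -1094.6$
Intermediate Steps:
$Y = -6$
$W{\left(K \right)} = 23 K$ ($W{\left(K \right)} = - 6 K \left(-4\right) - K = 24 K - K = 23 K$)
$U{\left(-1 \right)} \left(-6\right) W{\left(6 \right)} \left(- \frac{164}{-188}\right) + \left(111 + 239\right) = 2 \left(-6\right) 23 \cdot 6 \left(- \frac{164}{-188}\right) + \left(111 + 239\right) = \left(-12\right) 138 \left(\left(-164\right) \left(- \frac{1}{188}\right)\right) + 350 = \left(-1656\right) \frac{41}{47} + 350 = - \frac{67896}{47} + 350 = - \frac{51446}{47}$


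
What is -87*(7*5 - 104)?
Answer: 6003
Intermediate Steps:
-87*(7*5 - 104) = -87*(35 - 104) = -87*(-69) = 6003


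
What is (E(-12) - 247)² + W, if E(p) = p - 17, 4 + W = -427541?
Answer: -351369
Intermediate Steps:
W = -427545 (W = -4 - 427541 = -427545)
E(p) = -17 + p
(E(-12) - 247)² + W = ((-17 - 12) - 247)² - 427545 = (-29 - 247)² - 427545 = (-276)² - 427545 = 76176 - 427545 = -351369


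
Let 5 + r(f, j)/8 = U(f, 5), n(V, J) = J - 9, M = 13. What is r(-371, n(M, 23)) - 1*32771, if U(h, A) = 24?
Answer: -32619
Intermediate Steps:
n(V, J) = -9 + J
r(f, j) = 152 (r(f, j) = -40 + 8*24 = -40 + 192 = 152)
r(-371, n(M, 23)) - 1*32771 = 152 - 1*32771 = 152 - 32771 = -32619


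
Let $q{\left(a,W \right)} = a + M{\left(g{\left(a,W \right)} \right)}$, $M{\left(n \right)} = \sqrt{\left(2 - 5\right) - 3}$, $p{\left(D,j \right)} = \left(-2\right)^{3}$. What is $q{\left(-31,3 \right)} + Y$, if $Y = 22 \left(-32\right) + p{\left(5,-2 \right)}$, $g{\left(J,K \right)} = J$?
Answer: $-743 + i \sqrt{6} \approx -743.0 + 2.4495 i$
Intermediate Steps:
$p{\left(D,j \right)} = -8$
$M{\left(n \right)} = i \sqrt{6}$ ($M{\left(n \right)} = \sqrt{-3 - 3} = \sqrt{-6} = i \sqrt{6}$)
$q{\left(a,W \right)} = a + i \sqrt{6}$
$Y = -712$ ($Y = 22 \left(-32\right) - 8 = -704 - 8 = -712$)
$q{\left(-31,3 \right)} + Y = \left(-31 + i \sqrt{6}\right) - 712 = -743 + i \sqrt{6}$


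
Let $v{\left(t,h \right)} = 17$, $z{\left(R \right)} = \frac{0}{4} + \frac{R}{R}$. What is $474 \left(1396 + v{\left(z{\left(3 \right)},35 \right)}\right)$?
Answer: $669762$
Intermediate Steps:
$z{\left(R \right)} = 1$ ($z{\left(R \right)} = 0 \cdot \frac{1}{4} + 1 = 0 + 1 = 1$)
$474 \left(1396 + v{\left(z{\left(3 \right)},35 \right)}\right) = 474 \left(1396 + 17\right) = 474 \cdot 1413 = 669762$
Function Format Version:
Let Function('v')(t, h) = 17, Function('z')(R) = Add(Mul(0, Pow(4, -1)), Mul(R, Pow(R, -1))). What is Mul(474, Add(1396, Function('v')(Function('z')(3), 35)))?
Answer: 669762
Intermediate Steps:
Function('z')(R) = 1 (Function('z')(R) = Add(Mul(0, Rational(1, 4)), 1) = Add(0, 1) = 1)
Mul(474, Add(1396, Function('v')(Function('z')(3), 35))) = Mul(474, Add(1396, 17)) = Mul(474, 1413) = 669762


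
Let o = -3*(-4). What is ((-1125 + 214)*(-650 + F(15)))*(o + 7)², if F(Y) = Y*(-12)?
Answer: 272962930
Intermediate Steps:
F(Y) = -12*Y
o = 12
((-1125 + 214)*(-650 + F(15)))*(o + 7)² = ((-1125 + 214)*(-650 - 12*15))*(12 + 7)² = -911*(-650 - 180)*19² = -911*(-830)*361 = 756130*361 = 272962930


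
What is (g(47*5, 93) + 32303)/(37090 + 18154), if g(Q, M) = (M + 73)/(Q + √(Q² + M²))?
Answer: 39907091/68257908 + 83*√63874/238902678 ≈ 0.58474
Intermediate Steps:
g(Q, M) = (73 + M)/(Q + √(M² + Q²))
(g(47*5, 93) + 32303)/(37090 + 18154) = ((73 + 93)/(47*5 + √(93² + (47*5)²)) + 32303)/(37090 + 18154) = (166/(235 + √(8649 + 235²)) + 32303)/55244 = (166/(235 + √(8649 + 55225)) + 32303)*(1/55244) = (166/(235 + √63874) + 32303)*(1/55244) = (32303 + 166/(235 + √63874))*(1/55244) = 32303/55244 + 83/(27622*(235 + √63874))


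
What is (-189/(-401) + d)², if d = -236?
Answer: 8920235809/160801 ≈ 55474.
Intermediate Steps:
(-189/(-401) + d)² = (-189/(-401) - 236)² = (-189*(-1/401) - 236)² = (189/401 - 236)² = (-94447/401)² = 8920235809/160801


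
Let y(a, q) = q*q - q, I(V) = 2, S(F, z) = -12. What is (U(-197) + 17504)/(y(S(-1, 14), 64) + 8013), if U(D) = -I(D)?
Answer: 5834/4015 ≈ 1.4531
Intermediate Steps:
y(a, q) = q**2 - q
U(D) = -2 (U(D) = -1*2 = -2)
(U(-197) + 17504)/(y(S(-1, 14), 64) + 8013) = (-2 + 17504)/(64*(-1 + 64) + 8013) = 17502/(64*63 + 8013) = 17502/(4032 + 8013) = 17502/12045 = 17502*(1/12045) = 5834/4015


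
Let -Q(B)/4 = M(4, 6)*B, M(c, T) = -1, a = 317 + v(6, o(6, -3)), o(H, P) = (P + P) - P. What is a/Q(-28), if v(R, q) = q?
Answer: -157/56 ≈ -2.8036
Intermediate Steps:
o(H, P) = P (o(H, P) = 2*P - P = P)
a = 314 (a = 317 - 3 = 314)
Q(B) = 4*B (Q(B) = -(-4)*B = 4*B)
a/Q(-28) = 314/((4*(-28))) = 314/(-112) = 314*(-1/112) = -157/56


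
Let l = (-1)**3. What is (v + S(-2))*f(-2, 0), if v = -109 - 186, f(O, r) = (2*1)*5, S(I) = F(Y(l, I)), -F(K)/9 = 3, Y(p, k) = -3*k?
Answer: -3220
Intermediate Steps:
l = -1
F(K) = -27 (F(K) = -9*3 = -27)
S(I) = -27
f(O, r) = 10 (f(O, r) = 2*5 = 10)
v = -295
(v + S(-2))*f(-2, 0) = (-295 - 27)*10 = -322*10 = -3220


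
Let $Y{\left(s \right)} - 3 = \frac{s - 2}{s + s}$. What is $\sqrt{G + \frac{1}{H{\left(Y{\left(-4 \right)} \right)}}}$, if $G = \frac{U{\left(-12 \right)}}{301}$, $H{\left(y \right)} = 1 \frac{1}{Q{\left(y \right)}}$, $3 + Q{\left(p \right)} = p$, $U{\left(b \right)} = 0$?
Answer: $\frac{\sqrt{3}}{2} \approx 0.86602$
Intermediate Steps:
$Y{\left(s \right)} = 3 + \frac{-2 + s}{2 s}$ ($Y{\left(s \right)} = 3 + \frac{s - 2}{s + s} = 3 + \frac{-2 + s}{2 s}$)
$Q{\left(p \right)} = -3 + p$
$H{\left(y \right)} = \frac{1}{-3 + y}$ ($H{\left(y \right)} = 1 \frac{1}{-3 + y} = \frac{1}{-3 + y}$)
$G = 0$ ($G = \frac{0}{301} = 0 \cdot \frac{1}{301} = 0$)
$\sqrt{G + \frac{1}{H{\left(Y{\left(-4 \right)} \right)}}} = \sqrt{0 + \frac{1}{\frac{1}{-3 + \left(\frac{7}{2} - \frac{1}{-4}\right)}}} = \sqrt{0 + \frac{1}{\frac{1}{-3 + \left(\frac{7}{2} - - \frac{1}{4}\right)}}} = \sqrt{0 + \frac{1}{\frac{1}{-3 + \left(\frac{7}{2} + \frac{1}{4}\right)}}} = \sqrt{0 + \frac{1}{\frac{1}{-3 + \frac{15}{4}}}} = \sqrt{0 + \frac{1}{\frac{1}{\frac{3}{4}}}} = \sqrt{0 + \frac{1}{\frac{4}{3}}} = \sqrt{0 + \frac{3}{4}} = \sqrt{\frac{3}{4}} = \frac{\sqrt{3}}{2}$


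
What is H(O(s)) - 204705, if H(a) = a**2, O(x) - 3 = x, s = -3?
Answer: -204705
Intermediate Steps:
O(x) = 3 + x
H(O(s)) - 204705 = (3 - 3)**2 - 204705 = 0**2 - 204705 = 0 - 204705 = -204705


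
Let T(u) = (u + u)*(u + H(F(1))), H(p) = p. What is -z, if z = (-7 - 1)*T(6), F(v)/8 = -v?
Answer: -192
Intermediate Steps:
F(v) = -8*v (F(v) = 8*(-v) = -8*v)
T(u) = 2*u*(-8 + u) (T(u) = (u + u)*(u - 8*1) = (2*u)*(u - 8) = (2*u)*(-8 + u) = 2*u*(-8 + u))
z = 192 (z = (-7 - 1)*(2*6*(-8 + 6)) = -16*6*(-2) = -8*(-24) = 192)
-z = -1*192 = -192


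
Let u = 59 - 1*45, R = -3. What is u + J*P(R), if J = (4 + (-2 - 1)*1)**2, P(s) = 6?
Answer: 20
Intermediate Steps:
u = 14 (u = 59 - 45 = 14)
J = 1 (J = (4 - 3*1)**2 = (4 - 3)**2 = 1**2 = 1)
u + J*P(R) = 14 + 1*6 = 14 + 6 = 20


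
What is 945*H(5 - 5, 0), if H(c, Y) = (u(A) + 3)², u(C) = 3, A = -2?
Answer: 34020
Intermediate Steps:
H(c, Y) = 36 (H(c, Y) = (3 + 3)² = 6² = 36)
945*H(5 - 5, 0) = 945*36 = 34020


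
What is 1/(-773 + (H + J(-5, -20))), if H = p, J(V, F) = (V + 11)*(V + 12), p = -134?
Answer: -1/865 ≈ -0.0011561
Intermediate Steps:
J(V, F) = (11 + V)*(12 + V)
H = -134
1/(-773 + (H + J(-5, -20))) = 1/(-773 + (-134 + (132 + (-5)² + 23*(-5)))) = 1/(-773 + (-134 + (132 + 25 - 115))) = 1/(-773 + (-134 + 42)) = 1/(-773 - 92) = 1/(-865) = -1/865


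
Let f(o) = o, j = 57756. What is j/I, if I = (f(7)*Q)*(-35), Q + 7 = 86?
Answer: -57756/19355 ≈ -2.9840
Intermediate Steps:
Q = 79 (Q = -7 + 86 = 79)
I = -19355 (I = (7*79)*(-35) = 553*(-35) = -19355)
j/I = 57756/(-19355) = 57756*(-1/19355) = -57756/19355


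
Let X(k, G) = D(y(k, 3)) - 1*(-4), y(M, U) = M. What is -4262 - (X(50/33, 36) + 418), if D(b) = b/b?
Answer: -4685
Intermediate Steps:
D(b) = 1
X(k, G) = 5 (X(k, G) = 1 - 1*(-4) = 1 + 4 = 5)
-4262 - (X(50/33, 36) + 418) = -4262 - (5 + 418) = -4262 - 1*423 = -4262 - 423 = -4685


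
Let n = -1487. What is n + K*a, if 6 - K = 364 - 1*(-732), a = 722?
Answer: -788467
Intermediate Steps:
K = -1090 (K = 6 - (364 - 1*(-732)) = 6 - (364 + 732) = 6 - 1*1096 = 6 - 1096 = -1090)
n + K*a = -1487 - 1090*722 = -1487 - 786980 = -788467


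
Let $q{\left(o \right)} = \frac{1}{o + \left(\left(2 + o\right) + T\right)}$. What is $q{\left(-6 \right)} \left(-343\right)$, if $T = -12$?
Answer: $\frac{343}{22} \approx 15.591$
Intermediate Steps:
$q{\left(o \right)} = \frac{1}{-10 + 2 o}$ ($q{\left(o \right)} = \frac{1}{o + \left(\left(2 + o\right) - 12\right)} = \frac{1}{o + \left(-10 + o\right)} = \frac{1}{-10 + 2 o}$)
$q{\left(-6 \right)} \left(-343\right) = \frac{1}{2 \left(-5 - 6\right)} \left(-343\right) = \frac{1}{2 \left(-11\right)} \left(-343\right) = \frac{1}{2} \left(- \frac{1}{11}\right) \left(-343\right) = \left(- \frac{1}{22}\right) \left(-343\right) = \frac{343}{22}$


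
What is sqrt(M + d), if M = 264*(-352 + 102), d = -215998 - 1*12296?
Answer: 7*I*sqrt(6006) ≈ 542.49*I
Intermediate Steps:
d = -228294 (d = -215998 - 12296 = -228294)
M = -66000 (M = 264*(-250) = -66000)
sqrt(M + d) = sqrt(-66000 - 228294) = sqrt(-294294) = 7*I*sqrt(6006)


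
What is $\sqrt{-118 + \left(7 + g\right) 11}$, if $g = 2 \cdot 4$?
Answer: $\sqrt{47} \approx 6.8557$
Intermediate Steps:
$g = 8$
$\sqrt{-118 + \left(7 + g\right) 11} = \sqrt{-118 + \left(7 + 8\right) 11} = \sqrt{-118 + 15 \cdot 11} = \sqrt{-118 + 165} = \sqrt{47}$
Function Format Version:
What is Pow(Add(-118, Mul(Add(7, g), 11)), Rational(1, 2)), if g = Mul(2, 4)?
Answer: Pow(47, Rational(1, 2)) ≈ 6.8557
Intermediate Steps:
g = 8
Pow(Add(-118, Mul(Add(7, g), 11)), Rational(1, 2)) = Pow(Add(-118, Mul(Add(7, 8), 11)), Rational(1, 2)) = Pow(Add(-118, Mul(15, 11)), Rational(1, 2)) = Pow(Add(-118, 165), Rational(1, 2)) = Pow(47, Rational(1, 2))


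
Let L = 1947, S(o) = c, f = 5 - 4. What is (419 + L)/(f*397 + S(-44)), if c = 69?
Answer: 1183/233 ≈ 5.0773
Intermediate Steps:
f = 1
S(o) = 69
(419 + L)/(f*397 + S(-44)) = (419 + 1947)/(1*397 + 69) = 2366/(397 + 69) = 2366/466 = 2366*(1/466) = 1183/233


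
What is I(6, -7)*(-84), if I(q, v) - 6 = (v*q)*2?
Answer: 6552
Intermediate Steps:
I(q, v) = 6 + 2*q*v (I(q, v) = 6 + (v*q)*2 = 6 + (q*v)*2 = 6 + 2*q*v)
I(6, -7)*(-84) = (6 + 2*6*(-7))*(-84) = (6 - 84)*(-84) = -78*(-84) = 6552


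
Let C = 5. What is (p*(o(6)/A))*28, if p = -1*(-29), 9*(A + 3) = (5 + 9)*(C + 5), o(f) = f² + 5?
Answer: 299628/113 ≈ 2651.6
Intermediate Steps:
o(f) = 5 + f²
A = 113/9 (A = -3 + ((5 + 9)*(5 + 5))/9 = -3 + (14*10)/9 = -3 + (⅑)*140 = -3 + 140/9 = 113/9 ≈ 12.556)
p = 29
(p*(o(6)/A))*28 = (29*((5 + 6²)/(113/9)))*28 = (29*((5 + 36)*(9/113)))*28 = (29*(41*(9/113)))*28 = (29*(369/113))*28 = (10701/113)*28 = 299628/113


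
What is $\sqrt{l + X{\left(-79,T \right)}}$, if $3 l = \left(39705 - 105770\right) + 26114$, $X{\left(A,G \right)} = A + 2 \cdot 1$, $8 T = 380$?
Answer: $i \sqrt{13394} \approx 115.73 i$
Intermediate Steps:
$T = \frac{95}{2}$ ($T = \frac{1}{8} \cdot 380 = \frac{95}{2} \approx 47.5$)
$X{\left(A,G \right)} = 2 + A$ ($X{\left(A,G \right)} = A + 2 = 2 + A$)
$l = -13317$ ($l = \frac{\left(39705 - 105770\right) + 26114}{3} = \frac{-66065 + 26114}{3} = \frac{1}{3} \left(-39951\right) = -13317$)
$\sqrt{l + X{\left(-79,T \right)}} = \sqrt{-13317 + \left(2 - 79\right)} = \sqrt{-13317 - 77} = \sqrt{-13394} = i \sqrt{13394}$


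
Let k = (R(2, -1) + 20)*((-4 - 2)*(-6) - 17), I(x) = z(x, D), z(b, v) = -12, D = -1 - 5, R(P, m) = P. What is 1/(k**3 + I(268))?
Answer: 1/73034620 ≈ 1.3692e-8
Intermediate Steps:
D = -6
I(x) = -12
k = 418 (k = (2 + 20)*((-4 - 2)*(-6) - 17) = 22*(-6*(-6) - 17) = 22*(36 - 17) = 22*19 = 418)
1/(k**3 + I(268)) = 1/(418**3 - 12) = 1/(73034632 - 12) = 1/73034620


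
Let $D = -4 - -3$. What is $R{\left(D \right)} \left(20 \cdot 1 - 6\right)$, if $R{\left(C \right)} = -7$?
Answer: $-98$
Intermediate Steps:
$D = -1$ ($D = -4 + 3 = -1$)
$R{\left(D \right)} \left(20 \cdot 1 - 6\right) = - 7 \left(20 \cdot 1 - 6\right) = - 7 \left(20 - 6\right) = \left(-7\right) 14 = -98$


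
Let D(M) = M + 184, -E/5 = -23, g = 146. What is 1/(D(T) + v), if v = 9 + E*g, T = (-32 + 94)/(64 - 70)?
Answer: 3/50918 ≈ 5.8918e-5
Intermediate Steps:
E = 115 (E = -5*(-23) = 115)
T = -31/3 (T = 62/(-6) = 62*(-⅙) = -31/3 ≈ -10.333)
D(M) = 184 + M
v = 16799 (v = 9 + 115*146 = 9 + 16790 = 16799)
1/(D(T) + v) = 1/((184 - 31/3) + 16799) = 1/(521/3 + 16799) = 1/(50918/3) = 3/50918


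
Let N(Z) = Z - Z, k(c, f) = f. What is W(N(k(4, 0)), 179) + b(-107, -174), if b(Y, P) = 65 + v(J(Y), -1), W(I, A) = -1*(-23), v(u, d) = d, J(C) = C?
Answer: 87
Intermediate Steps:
N(Z) = 0
W(I, A) = 23
b(Y, P) = 64 (b(Y, P) = 65 - 1 = 64)
W(N(k(4, 0)), 179) + b(-107, -174) = 23 + 64 = 87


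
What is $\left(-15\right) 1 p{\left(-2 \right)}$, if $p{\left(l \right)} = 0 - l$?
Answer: $-30$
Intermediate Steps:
$p{\left(l \right)} = - l$
$\left(-15\right) 1 p{\left(-2 \right)} = \left(-15\right) 1 \left(\left(-1\right) \left(-2\right)\right) = \left(-15\right) 2 = -30$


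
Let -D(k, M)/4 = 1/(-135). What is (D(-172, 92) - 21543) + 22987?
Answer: 194944/135 ≈ 1444.0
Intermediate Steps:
D(k, M) = 4/135 (D(k, M) = -4/(-135) = -4*(-1/135) = 4/135)
(D(-172, 92) - 21543) + 22987 = (4/135 - 21543) + 22987 = -2908301/135 + 22987 = 194944/135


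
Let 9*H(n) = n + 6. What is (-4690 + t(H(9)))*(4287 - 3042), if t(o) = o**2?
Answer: -17506775/3 ≈ -5.8356e+6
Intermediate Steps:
H(n) = 2/3 + n/9 (H(n) = (n + 6)/9 = (6 + n)/9 = 2/3 + n/9)
(-4690 + t(H(9)))*(4287 - 3042) = (-4690 + (2/3 + (1/9)*9)**2)*(4287 - 3042) = (-4690 + (2/3 + 1)**2)*1245 = (-4690 + (5/3)**2)*1245 = (-4690 + 25/9)*1245 = -42185/9*1245 = -17506775/3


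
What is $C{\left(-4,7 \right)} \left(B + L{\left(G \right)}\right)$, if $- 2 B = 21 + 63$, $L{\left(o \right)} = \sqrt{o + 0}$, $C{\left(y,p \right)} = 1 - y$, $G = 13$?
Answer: $-210 + 5 \sqrt{13} \approx -191.97$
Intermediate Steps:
$L{\left(o \right)} = \sqrt{o}$
$B = -42$ ($B = - \frac{21 + 63}{2} = \left(- \frac{1}{2}\right) 84 = -42$)
$C{\left(-4,7 \right)} \left(B + L{\left(G \right)}\right) = \left(1 - -4\right) \left(-42 + \sqrt{13}\right) = \left(1 + 4\right) \left(-42 + \sqrt{13}\right) = 5 \left(-42 + \sqrt{13}\right) = -210 + 5 \sqrt{13}$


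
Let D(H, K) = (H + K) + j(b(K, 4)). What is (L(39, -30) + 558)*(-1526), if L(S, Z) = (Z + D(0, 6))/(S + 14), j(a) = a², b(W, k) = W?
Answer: -45148236/53 ≈ -8.5185e+5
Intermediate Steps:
D(H, K) = H + K + K² (D(H, K) = (H + K) + K² = H + K + K²)
L(S, Z) = (42 + Z)/(14 + S) (L(S, Z) = (Z + (0 + 6 + 6²))/(S + 14) = (Z + (0 + 6 + 36))/(14 + S) = (Z + 42)/(14 + S) = (42 + Z)/(14 + S))
(L(39, -30) + 558)*(-1526) = ((42 - 30)/(14 + 39) + 558)*(-1526) = (12/53 + 558)*(-1526) = (29586/53)*(-1526) = -45148236/53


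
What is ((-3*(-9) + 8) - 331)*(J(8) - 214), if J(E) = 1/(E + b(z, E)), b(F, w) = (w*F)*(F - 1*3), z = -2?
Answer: 696747/11 ≈ 63341.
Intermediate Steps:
b(F, w) = F*w*(-3 + F) (b(F, w) = (F*w)*(F - 3) = (F*w)*(-3 + F) = F*w*(-3 + F))
J(E) = 1/(11*E) (J(E) = 1/(E - 2*E*(-3 - 2)) = 1/(E - 2*E*(-5)) = 1/(E + 10*E) = 1/(11*E))
((-3*(-9) + 8) - 331)*(J(8) - 214) = ((-3*(-9) + 8) - 331)*((1/11)/8 - 214) = ((27 + 8) - 331)*((1/11)*(⅛) - 214) = (35 - 331)*(1/88 - 214) = -296*(-18831/88) = 696747/11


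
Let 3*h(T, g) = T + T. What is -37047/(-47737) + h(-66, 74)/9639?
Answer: 354995605/460136943 ≈ 0.77150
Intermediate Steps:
h(T, g) = 2*T/3 (h(T, g) = (T + T)/3 = (2*T)/3 = 2*T/3)
-37047/(-47737) + h(-66, 74)/9639 = -37047/(-47737) + ((2/3)*(-66))/9639 = -37047*(-1/47737) - 44*1/9639 = 37047/47737 - 44/9639 = 354995605/460136943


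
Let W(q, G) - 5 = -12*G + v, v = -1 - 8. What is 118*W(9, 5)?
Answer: -7552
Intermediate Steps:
v = -9
W(q, G) = -4 - 12*G (W(q, G) = 5 + (-12*G - 9) = 5 + (-9 - 12*G) = -4 - 12*G)
118*W(9, 5) = 118*(-4 - 12*5) = 118*(-4 - 60) = 118*(-64) = -7552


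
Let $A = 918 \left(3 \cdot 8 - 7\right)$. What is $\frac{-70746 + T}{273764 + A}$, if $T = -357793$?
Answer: $- \frac{428539}{289370} \approx -1.4809$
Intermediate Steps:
$A = 15606$ ($A = 918 \left(24 - 7\right) = 918 \cdot 17 = 15606$)
$\frac{-70746 + T}{273764 + A} = \frac{-70746 - 357793}{273764 + 15606} = - \frac{428539}{289370}$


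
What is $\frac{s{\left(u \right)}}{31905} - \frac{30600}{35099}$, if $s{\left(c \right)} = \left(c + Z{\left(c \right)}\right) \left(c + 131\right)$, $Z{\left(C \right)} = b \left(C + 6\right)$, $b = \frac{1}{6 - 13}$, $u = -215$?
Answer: $- \frac{47825928}{124425955} \approx -0.38437$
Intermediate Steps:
$b = - \frac{1}{7}$ ($b = \frac{1}{-7} = - \frac{1}{7} \approx -0.14286$)
$Z{\left(C \right)} = - \frac{6}{7} - \frac{C}{7}$ ($Z{\left(C \right)} = - \frac{C + 6}{7} = - \frac{6 + C}{7} = - \frac{6}{7} - \frac{C}{7}$)
$s{\left(c \right)} = \left(131 + c\right) \left(- \frac{6}{7} + \frac{6 c}{7}\right)$ ($s{\left(c \right)} = \left(c - \left(\frac{6}{7} + \frac{c}{7}\right)\right) \left(c + 131\right) = \left(- \frac{6}{7} + \frac{6 c}{7}\right) \left(131 + c\right) = \left(131 + c\right) \left(- \frac{6}{7} + \frac{6 c}{7}\right)$)
$\frac{s{\left(u \right)}}{31905} - \frac{30600}{35099} = \frac{- \frac{786}{7} + \frac{6 \left(-215\right)^{2}}{7} + \frac{780}{7} \left(-215\right)}{31905} - \frac{30600}{35099} = \left(- \frac{786}{7} + \frac{6}{7} \cdot 46225 - \frac{167700}{7}\right) \frac{1}{31905} - \frac{30600}{35099} = \left(- \frac{786}{7} + \frac{277350}{7} - \frac{167700}{7}\right) \frac{1}{31905} - \frac{30600}{35099} = 15552 \cdot \frac{1}{31905} - \frac{30600}{35099} = \frac{1728}{3545} - \frac{30600}{35099} = - \frac{47825928}{124425955}$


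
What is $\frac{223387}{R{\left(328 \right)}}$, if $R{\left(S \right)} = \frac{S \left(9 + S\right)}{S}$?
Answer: $\frac{223387}{337} \approx 662.87$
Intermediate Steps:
$R{\left(S \right)} = 9 + S$
$\frac{223387}{R{\left(328 \right)}} = \frac{223387}{9 + 328} = \frac{223387}{337}$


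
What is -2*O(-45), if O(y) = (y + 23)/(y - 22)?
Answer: -44/67 ≈ -0.65672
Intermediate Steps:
O(y) = (23 + y)/(-22 + y)
-2*O(-45) = -2*(23 - 45)/(-22 - 45) = -2*(-22)/(-67) = -(-2)*(-22)/67 = -2*22/67 = -44/67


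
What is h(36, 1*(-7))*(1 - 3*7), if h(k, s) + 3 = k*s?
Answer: 5100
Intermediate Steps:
h(k, s) = -3 + k*s
h(36, 1*(-7))*(1 - 3*7) = (-3 + 36*(1*(-7)))*(1 - 3*7) = (-3 + 36*(-7))*(1 - 21) = (-3 - 252)*(-20) = -255*(-20) = 5100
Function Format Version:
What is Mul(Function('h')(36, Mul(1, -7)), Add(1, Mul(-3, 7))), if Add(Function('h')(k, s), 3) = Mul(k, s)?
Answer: 5100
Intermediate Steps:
Function('h')(k, s) = Add(-3, Mul(k, s))
Mul(Function('h')(36, Mul(1, -7)), Add(1, Mul(-3, 7))) = Mul(Add(-3, Mul(36, Mul(1, -7))), Add(1, Mul(-3, 7))) = Mul(Add(-3, Mul(36, -7)), Add(1, -21)) = Mul(Add(-3, -252), -20) = Mul(-255, -20) = 5100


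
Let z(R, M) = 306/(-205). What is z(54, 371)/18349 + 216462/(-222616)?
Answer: -407149837143/418690050860 ≈ -0.97244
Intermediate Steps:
z(R, M) = -306/205 (z(R, M) = 306*(-1/205) = -306/205)
z(54, 371)/18349 + 216462/(-222616) = -306/205/18349 + 216462/(-222616) = -306/205*1/18349 + 216462*(-1/222616) = -306/3761545 - 108231/111308 = -407149837143/418690050860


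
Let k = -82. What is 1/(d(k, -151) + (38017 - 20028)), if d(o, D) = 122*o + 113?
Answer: 1/8098 ≈ 0.00012349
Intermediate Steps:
d(o, D) = 113 + 122*o
1/(d(k, -151) + (38017 - 20028)) = 1/((113 + 122*(-82)) + (38017 - 20028)) = 1/((113 - 10004) + 17989) = 1/(-9891 + 17989) = 1/8098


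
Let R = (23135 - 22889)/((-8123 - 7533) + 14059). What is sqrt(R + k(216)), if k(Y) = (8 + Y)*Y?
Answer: sqrt(123398596194)/1597 ≈ 219.96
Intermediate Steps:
k(Y) = Y*(8 + Y)
R = -246/1597 (R = 246/(-15656 + 14059) = 246/(-1597) = 246*(-1/1597) = -246/1597 ≈ -0.15404)
sqrt(R + k(216)) = sqrt(-246/1597 + 216*(8 + 216)) = sqrt(-246/1597 + 216*224) = sqrt(-246/1597 + 48384) = sqrt(77269002/1597) = sqrt(123398596194)/1597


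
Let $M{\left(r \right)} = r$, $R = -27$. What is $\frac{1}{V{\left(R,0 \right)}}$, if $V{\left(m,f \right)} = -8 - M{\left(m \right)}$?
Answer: $\frac{1}{19} \approx 0.052632$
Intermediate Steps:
$V{\left(m,f \right)} = -8 - m$
$\frac{1}{V{\left(R,0 \right)}} = \frac{1}{-8 - -27} = \frac{1}{-8 + 27} = \frac{1}{19}$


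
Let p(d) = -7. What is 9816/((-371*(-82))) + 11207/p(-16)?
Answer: -24347903/15211 ≈ -1600.7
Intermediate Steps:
9816/((-371*(-82))) + 11207/p(-16) = 9816/((-371*(-82))) + 11207/(-7) = 9816/30422 + 11207*(-⅐) = 9816*(1/30422) - 1601 = 4908/15211 - 1601 = -24347903/15211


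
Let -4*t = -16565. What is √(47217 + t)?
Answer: √205433/2 ≈ 226.62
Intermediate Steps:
t = 16565/4 (t = -¼*(-16565) = 16565/4 ≈ 4141.3)
√(47217 + t) = √(47217 + 16565/4) = √(205433/4) = √205433/2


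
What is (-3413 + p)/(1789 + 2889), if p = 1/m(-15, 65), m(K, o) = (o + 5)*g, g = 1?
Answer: -238909/327460 ≈ -0.72958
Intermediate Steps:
m(K, o) = 5 + o (m(K, o) = (o + 5)*1 = (5 + o)*1 = 5 + o)
p = 1/70 (p = 1/(5 + 65) = 1/70 ≈ 0.014286)
(-3413 + p)/(1789 + 2889) = (-3413 + 1/70)/(1789 + 2889) = -238909/70/4678 = -238909/70*1/4678 = -238909/327460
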